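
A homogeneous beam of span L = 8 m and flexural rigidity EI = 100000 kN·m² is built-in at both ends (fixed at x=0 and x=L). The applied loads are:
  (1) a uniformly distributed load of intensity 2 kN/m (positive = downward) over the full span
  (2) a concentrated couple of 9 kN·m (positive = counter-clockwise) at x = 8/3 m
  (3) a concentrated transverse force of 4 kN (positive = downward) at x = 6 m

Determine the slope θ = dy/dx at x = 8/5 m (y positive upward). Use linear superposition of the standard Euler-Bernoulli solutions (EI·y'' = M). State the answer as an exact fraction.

Load 1 — uniform load w=2 kN/m over full span:
  θ_1 = -wx(L-x)(L-2x)/(12EI) = -2·(8/5)·(8-(8/5))·(8-2·(8/5))/(12·100000) = -32/390625 rad
Load 2 — applied couple M₀=9 kN·m at a=8/3 m (b=L-a=16/3):
  θ_2 = (R_Ax²/2 - M_Ax)/EI  [x≤a] with R_A=3/2, M_A=0 = ((3/2)·(8/5)²/2 - 0·(8/5))/100000 = 3/156250 rad
Load 3 — point force P=4 kN at a=6 m (b=L-a=2):
  θ_3 = -Pb²x(2aL-(3a+b)x)/(2L³EI)  [x≤a] = -4·2²·(8/5)·(2·6·8-(3·6+2)·(8/5))/(2·8³·100000) = -1/62500 rad
Superposition: θ = Σ θ_i = -123/1562500 rad ≈ -0.000079 rad

θ(8/5) = -123/1562500 rad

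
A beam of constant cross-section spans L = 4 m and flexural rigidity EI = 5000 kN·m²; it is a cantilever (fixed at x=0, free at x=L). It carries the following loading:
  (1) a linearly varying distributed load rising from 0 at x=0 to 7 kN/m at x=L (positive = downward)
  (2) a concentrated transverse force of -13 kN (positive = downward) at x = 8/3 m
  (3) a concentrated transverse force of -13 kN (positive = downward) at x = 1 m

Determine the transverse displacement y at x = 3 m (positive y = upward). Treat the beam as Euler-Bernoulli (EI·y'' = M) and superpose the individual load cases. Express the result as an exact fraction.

y(3) = 82553/64800000 m

Load 1 — triangular load w₀=7 kN/m (0→w₀ over full span):
  y_1 = (w₀Lx³/12-w₀L²x²/6-w₀x⁵/(120L))/EI = (7·4·3³/12-7·4²·3²/6-7·3⁵/(120·4))/5000 = -17367/800000 m
Load 2 — point force P=-13 kN at a=8/3 m (b=L-a=4/3):
  y_2 = -Pa²(3x-a)/(6EI)  [x>a] = -(-13)·(8/3)²·(3·3-(8/3))/(6·5000) = 988/50625 m
Load 3 — point force P=-13 kN at a=1 m (b=L-a=3):
  y_3 = -Pa²(3x-a)/(6EI)  [x>a] = -(-13)·1²·(3·3-1)/(6·5000) = 13/3750 m
Superposition: y = Σ y_i = 82553/64800000 m ≈ 0.001274 m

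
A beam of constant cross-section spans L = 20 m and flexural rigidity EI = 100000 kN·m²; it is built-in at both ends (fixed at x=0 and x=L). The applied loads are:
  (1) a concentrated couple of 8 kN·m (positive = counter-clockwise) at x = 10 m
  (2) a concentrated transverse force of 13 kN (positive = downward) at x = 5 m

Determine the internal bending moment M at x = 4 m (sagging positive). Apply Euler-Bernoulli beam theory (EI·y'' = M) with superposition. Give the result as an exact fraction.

Load 1 — applied couple M₀=8 kN·m at a=10 m (b=L-a=10):
  M_1 = R_Ax - M_A  [x≤a] with R_A=3/5, M_A=2 = (3/5)·4 - 2 = 2/5 kN·m
Load 2 — point force P=13 kN at a=5 m (b=L-a=15):
  M_2 = Pb²(3a+b)x/L³ - Pab²/L²  [x≤a] = 13·15²·(3·5+15)·4/20³ - 13·5·15²/20² = 117/16 kN·m
Superposition: M = Σ M_i = 617/80 kN·m ≈ 7.712500 kN·m

M(4) = 617/80 kN·m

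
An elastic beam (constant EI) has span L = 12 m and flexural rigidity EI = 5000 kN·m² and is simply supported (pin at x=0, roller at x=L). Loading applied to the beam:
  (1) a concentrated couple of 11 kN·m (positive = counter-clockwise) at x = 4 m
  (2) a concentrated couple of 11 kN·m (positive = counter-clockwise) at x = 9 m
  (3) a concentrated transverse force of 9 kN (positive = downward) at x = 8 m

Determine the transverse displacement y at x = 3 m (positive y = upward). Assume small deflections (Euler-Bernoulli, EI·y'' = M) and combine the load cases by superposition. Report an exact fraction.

y(3) = -323/8000 m

Load 1 — applied couple M₀=11 kN·m at a=4 m (b=L-a=8):
  y_1 = (M₀x³/(6L)+C₁x)/EI  [x≤a] with C₁=M₀(3b²-L²)/(6L)=22/3 = (11·3³/(6·12)+(22/3)·3)/5000 = 209/40000 m
Load 2 — applied couple M₀=11 kN·m at a=9 m (b=L-a=3):
  y_2 = (M₀x³/(6L)+C₁x)/EI  [x≤a] with C₁=M₀(3b²-L²)/(6L)=-143/8 = (11·3³/(6·12)+(-143/8)·3)/5000 = -99/10000 m
Load 3 — point force P=9 kN at a=8 m (b=L-a=4):
  y_3 = -Pbx(L²-b²-x²)/(6LEI)  [x≤a] = -9·4·3·(12²-4²-3²)/(6·12·5000) = -357/10000 m
Superposition: y = Σ y_i = -323/8000 m ≈ -0.040375 m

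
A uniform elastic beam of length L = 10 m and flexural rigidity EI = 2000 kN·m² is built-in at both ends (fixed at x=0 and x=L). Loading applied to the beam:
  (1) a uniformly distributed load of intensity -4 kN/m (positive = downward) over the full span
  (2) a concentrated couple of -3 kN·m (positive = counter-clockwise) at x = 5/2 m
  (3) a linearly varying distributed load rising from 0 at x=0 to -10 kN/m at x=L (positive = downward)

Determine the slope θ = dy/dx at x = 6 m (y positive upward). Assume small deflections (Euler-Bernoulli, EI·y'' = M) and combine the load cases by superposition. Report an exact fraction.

θ(6) = -619/40000 rad

Load 1 — uniform load w=-4 kN/m over full span:
  θ_1 = -wx(L-x)(L-2x)/(12EI) = -(-4)·6·(10-6)·(10-2·6)/(12·2000) = -1/125 rad
Load 2 — applied couple M₀=-3 kN·m at a=5/2 m (b=L-a=15/2):
  θ_2 = (R_Ax²/2 - M_Ax - M₀(x-a))/EI  [x>a] with R_A=-27/80, M_A=9/16 = ((-27/80)·6²/2 - (9/16)·6 - (-3)·(6-(5/2)))/2000 = 21/40000 rad
Load 3 — triangular load w₀=-10 kN/m (0→w₀ over full span):
  θ_3 = -w₀(2x(L-x)(L-2x)(x+2L)+x²(L-x)²)/(120LEI) = -(-10)·(2·6·(10-6)·(10-2·6)·(6+2·10)+6²·(10-6)²)/(120·10·2000) = -1/125 rad
Superposition: θ = Σ θ_i = -619/40000 rad ≈ -0.015475 rad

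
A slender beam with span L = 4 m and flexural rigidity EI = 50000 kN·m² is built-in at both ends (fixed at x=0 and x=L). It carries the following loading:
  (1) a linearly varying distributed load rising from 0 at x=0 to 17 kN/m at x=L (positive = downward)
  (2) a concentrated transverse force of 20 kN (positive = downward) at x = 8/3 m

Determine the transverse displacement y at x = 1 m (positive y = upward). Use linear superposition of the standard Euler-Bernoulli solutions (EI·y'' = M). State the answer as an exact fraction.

y(1) = -64379/648000000 m

Load 1 — triangular load w₀=17 kN/m (0→w₀ over full span):
  y_1 = -w₀x²(L-x)²(x+2L)/(120LEI) = -17·1²·(4-1)²·(1+2·4)/(120·4·50000) = -459/8000000 m
Load 2 — point force P=20 kN at a=8/3 m (b=L-a=4/3):
  y_2 = -Pb²x²(3aL-(3a+b)x)/(6L³EI)  [x≤a] = -20·(4/3)²·1²·(3·(8/3)·4-(3·(8/3)+(4/3))·1)/(6·4³·50000) = -17/405000 m
Superposition: y = Σ y_i = -64379/648000000 m ≈ -0.000099 m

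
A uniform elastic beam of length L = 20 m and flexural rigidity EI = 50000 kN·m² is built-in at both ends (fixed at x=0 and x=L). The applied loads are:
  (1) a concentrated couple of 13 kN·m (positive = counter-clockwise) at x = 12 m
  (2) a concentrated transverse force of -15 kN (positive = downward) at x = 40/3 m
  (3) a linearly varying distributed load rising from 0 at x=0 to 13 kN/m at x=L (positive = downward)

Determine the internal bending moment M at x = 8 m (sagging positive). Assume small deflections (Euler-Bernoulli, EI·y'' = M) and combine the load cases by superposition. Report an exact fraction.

M(8) = 87344/1125 kN·m

Load 1 — applied couple M₀=13 kN·m at a=12 m (b=L-a=8):
  M_1 = R_Ax - M_A  [x≤a] with R_A=117/125, M_A=104/25 = (117/125)·8 - (104/25) = 416/125 kN·m
Load 2 — point force P=-15 kN at a=40/3 m (b=L-a=20/3):
  M_2 = Pb²(3a+b)x/L³ - Pab²/L²  [x≤a] = (-15)·(20/3)²·(3·(40/3)+(20/3))·8/20³ - (-15)·(40/3)·(20/3)²/20² = -80/9 kN·m
Load 3 — triangular load w₀=13 kN/m (0→w₀ over full span):
  M_3 = 3w₀Lx/20 - w₀L²/30 - w₀x³/(6L) = 3·13·20·8/20 - 13·20²/30 - 13·8³/(6·20) = 416/5 kN·m
Superposition: M = Σ M_i = 87344/1125 kN·m ≈ 77.639111 kN·m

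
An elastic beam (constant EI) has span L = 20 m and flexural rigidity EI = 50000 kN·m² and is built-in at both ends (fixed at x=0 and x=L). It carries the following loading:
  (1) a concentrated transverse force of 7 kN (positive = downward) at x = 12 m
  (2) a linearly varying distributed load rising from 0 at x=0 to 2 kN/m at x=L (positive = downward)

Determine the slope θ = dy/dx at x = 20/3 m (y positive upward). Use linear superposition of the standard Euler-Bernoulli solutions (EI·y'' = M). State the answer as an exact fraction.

Load 1 — point force P=7 kN at a=12 m (b=L-a=8):
  θ_1 = -Pb²x(2aL-(3a+b)x)/(2L³EI)  [x≤a] = -7·8²·(20/3)·(2·12·20-(3·12+8)·(20/3))/(2·20³·50000) = -98/140625 rad
Load 2 — triangular load w₀=2 kN/m (0→w₀ over full span):
  θ_2 = -w₀(2x(L-x)(L-2x)(x+2L)+x²(L-x)²)/(120LEI) = -2·(2·(20/3)·(20-(20/3))·(20-2·(20/3))·((20/3)+2·20)+(20/3)²·(20-(20/3))²)/(120·20·50000) = -32/30375 rad
Superposition: θ = Σ θ_i = -6646/3796875 rad ≈ -0.001750 rad

θ(20/3) = -6646/3796875 rad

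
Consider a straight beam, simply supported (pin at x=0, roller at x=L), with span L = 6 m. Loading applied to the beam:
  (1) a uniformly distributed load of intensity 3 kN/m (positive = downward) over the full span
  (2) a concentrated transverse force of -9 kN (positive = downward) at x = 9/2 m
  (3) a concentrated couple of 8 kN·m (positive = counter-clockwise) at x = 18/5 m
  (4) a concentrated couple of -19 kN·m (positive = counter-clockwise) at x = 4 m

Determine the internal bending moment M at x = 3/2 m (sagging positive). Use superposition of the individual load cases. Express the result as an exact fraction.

M(3/2) = 4 kN·m

Load 1 — uniform load w=3 kN/m over full span:
  M_1 = wx(L-x)/2 = 3·(3/2)·(6-(3/2))/2 = 81/8 kN·m
Load 2 — point force P=-9 kN at a=9/2 m (b=L-a=3/2):
  M_2 = Pbx/L  [x≤a] = (-9)·(3/2)·(3/2)/6 = -27/8 kN·m
Load 3 — applied couple M₀=8 kN·m at a=18/5 m (b=L-a=12/5):
  M_3 = M₀x/L  [x≤a] = 8·(3/2)/6 = 2 kN·m
Load 4 — applied couple M₀=-19 kN·m at a=4 m (b=L-a=2):
  M_4 = M₀x/L  [x≤a] = (-19)·(3/2)/6 = -19/4 kN·m
Superposition: M = Σ M_i = 4 kN·m ≈ 4.000000 kN·m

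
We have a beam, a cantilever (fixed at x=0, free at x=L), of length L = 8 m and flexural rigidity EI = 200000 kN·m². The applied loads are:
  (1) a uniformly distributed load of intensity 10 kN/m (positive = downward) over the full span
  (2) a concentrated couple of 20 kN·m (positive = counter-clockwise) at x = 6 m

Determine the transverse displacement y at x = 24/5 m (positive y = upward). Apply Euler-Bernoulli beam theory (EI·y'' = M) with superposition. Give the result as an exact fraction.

Load 1 — uniform load w=10 kN/m over full span:
  y_1 = -wx²(x²-4Lx+6L²)/(24EI) = -10·(24/5)²·((24/5)²-4·8·(24/5)+6·8²)/(24·200000) = -4752/390625 m
Load 2 — applied couple M₀=20 kN·m at a=6 m (b=L-a=2):
  y_2 = M₀x²/(2EI)  [x≤a] = 20·(24/5)²/(2·200000) = 18/15625 m
Superposition: y = Σ y_i = -4302/390625 m ≈ -0.011013 m

y(24/5) = -4302/390625 m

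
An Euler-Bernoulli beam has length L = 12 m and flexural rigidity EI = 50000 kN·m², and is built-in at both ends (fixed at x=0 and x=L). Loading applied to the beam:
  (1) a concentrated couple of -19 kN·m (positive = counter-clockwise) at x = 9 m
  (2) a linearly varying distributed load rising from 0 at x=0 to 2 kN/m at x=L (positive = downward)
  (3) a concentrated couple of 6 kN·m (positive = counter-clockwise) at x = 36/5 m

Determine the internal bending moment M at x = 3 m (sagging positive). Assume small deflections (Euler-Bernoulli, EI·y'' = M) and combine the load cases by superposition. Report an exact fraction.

Load 1 — applied couple M₀=-19 kN·m at a=9 m (b=L-a=3):
  M_1 = R_Ax - M_A  [x≤a] with R_A=-57/32, M_A=-95/16 = (-57/32)·3 - (-95/16) = 19/32 kN·m
Load 2 — triangular load w₀=2 kN/m (0→w₀ over full span):
  M_2 = 3w₀Lx/20 - w₀L²/30 - w₀x³/(6L) = 3·2·12·3/20 - 2·12²/30 - 2·3³/(6·12) = 9/20 kN·m
Load 3 — applied couple M₀=6 kN·m at a=36/5 m (b=L-a=24/5):
  M_3 = R_Ax - M_A  [x≤a] with R_A=18/25, M_A=48/25 = (18/25)·3 - (48/25) = 6/25 kN·m
Superposition: M = Σ M_i = 1027/800 kN·m ≈ 1.283750 kN·m

M(3) = 1027/800 kN·m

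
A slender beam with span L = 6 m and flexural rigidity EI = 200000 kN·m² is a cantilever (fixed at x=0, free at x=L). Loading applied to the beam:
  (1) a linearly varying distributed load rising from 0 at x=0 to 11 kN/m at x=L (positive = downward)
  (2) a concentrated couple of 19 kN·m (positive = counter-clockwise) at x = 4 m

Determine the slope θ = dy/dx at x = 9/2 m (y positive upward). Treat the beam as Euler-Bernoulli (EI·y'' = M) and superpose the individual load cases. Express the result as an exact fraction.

θ(9/2) = -55091/51200000 rad

Load 1 — triangular load w₀=11 kN/m (0→w₀ over full span):
  θ_1 = (w₀Lx²/4-w₀L²x/3-w₀x⁴/(24L))/EI = (11·6·(9/2)²/4-11·6²·(9/2)/3-11·(9/2)⁴/(24·6))/200000 = -74547/51200000 rad
Load 2 — applied couple M₀=19 kN·m at a=4 m (b=L-a=2):
  θ_2 = M₀a/EI  [x>a] = 19·4/200000 = 19/50000 rad
Superposition: θ = Σ θ_i = -55091/51200000 rad ≈ -0.001076 rad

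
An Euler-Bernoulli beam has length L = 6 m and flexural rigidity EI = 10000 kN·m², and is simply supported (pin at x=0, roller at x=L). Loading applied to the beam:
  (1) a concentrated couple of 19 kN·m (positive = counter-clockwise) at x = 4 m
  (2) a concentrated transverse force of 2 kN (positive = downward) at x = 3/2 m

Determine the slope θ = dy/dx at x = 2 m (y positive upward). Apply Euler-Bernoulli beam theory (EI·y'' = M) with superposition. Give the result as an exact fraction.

Load 1 — applied couple M₀=19 kN·m at a=4 m (b=L-a=2):
  θ_1 = (M₀x²/(2L)+C₁)/EI  [x≤a] with C₁=M₀(3b²-L²)/(6L)=-38/3 = (19·2²/(2·6)+(-38/3))/10000 = -19/30000 rad
Load 2 — point force P=2 kN at a=3/2 m (b=L-a=9/2):
  θ_2 = -Pa(2L²-6Lx+3x²+a²)/(6LEI)  [x>a] = -2·(3/2)·(2·6²-6·6·2+3·2²+(3/2)²)/(6·6·10000) = -19/160000 rad
Superposition: θ = Σ θ_i = -361/480000 rad ≈ -0.000752 rad

θ(2) = -361/480000 rad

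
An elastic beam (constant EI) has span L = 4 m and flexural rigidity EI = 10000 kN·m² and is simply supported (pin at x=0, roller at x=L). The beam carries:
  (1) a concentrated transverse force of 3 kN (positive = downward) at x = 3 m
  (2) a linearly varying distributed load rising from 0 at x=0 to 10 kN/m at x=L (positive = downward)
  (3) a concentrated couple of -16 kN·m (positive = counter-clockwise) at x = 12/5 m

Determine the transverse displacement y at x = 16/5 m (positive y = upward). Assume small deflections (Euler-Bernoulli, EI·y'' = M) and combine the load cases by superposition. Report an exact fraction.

y(16/5) = -70549/62500000 m

Load 1 — point force P=3 kN at a=3 m (b=L-a=1):
  y_1 = -Pa(L-x)(2Lx-a²-x²)/(6LEI)  [x>a] = -3·3·(4-(16/5))·(2·4·(16/5)-3²-(16/5)²)/(6·4·10000) = -477/2500000 m
Load 2 — triangular load w₀=10 kN/m (0→w₀ over full span):
  y_2 = -w₀x(7L⁴-10L²x²+3x⁴)/(360LEI) = -10·(16/5)·(7·4⁴-10·4²·(16/5)²+3·(16/5)⁴)/(360·4·10000) = -2032/1953125 m
Load 3 — applied couple M₀=-16 kN·m at a=12/5 m (b=L-a=8/5):
  y_3 = (M₀x³/(6L)-M₀(x-a)²/2+C₁x)/EI  [x>a] with C₁=M₀(3b²-L²)/(6L)=416/75 = ((-16)·(16/5)³/(6·4)-(-16)·((16/5)-(12/5))²/2+(416/75)·(16/5))/10000 = 8/78125 m
Superposition: y = Σ y_i = -70549/62500000 m ≈ -0.001129 m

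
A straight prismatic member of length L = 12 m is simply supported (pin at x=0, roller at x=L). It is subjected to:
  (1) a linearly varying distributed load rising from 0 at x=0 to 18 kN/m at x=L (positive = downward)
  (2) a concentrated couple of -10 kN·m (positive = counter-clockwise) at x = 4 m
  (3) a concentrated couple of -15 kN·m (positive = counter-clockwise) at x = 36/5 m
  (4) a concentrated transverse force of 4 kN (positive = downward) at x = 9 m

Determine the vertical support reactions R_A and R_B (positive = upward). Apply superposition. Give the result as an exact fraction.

Load 1 — triangular load w₀=18 kN/m (0→w₀ over full span):
  R_A = w₀L/6 = 18·12/6 = 36 kN
  R_B = w₀L/3 = 18·12/3 = 72 kN
Load 2 — applied couple M₀=-10 kN·m at a=4 m (b=L-a=8):
  R_A = M₀/L = (-10)/12 = -5/6 kN
  R_B = -M₀/L = -(-10)/12 = 5/6 kN
Load 3 — applied couple M₀=-15 kN·m at a=36/5 m (b=L-a=24/5):
  R_A = M₀/L = (-15)/12 = -5/4 kN
  R_B = -M₀/L = -(-15)/12 = 5/4 kN
Load 4 — point force P=4 kN at a=9 m (b=L-a=3):
  R_A = Pb/L = 4·3/12 = 1 kN
  R_B = Pa/L = 4·9/12 = 3 kN
Superposition: R_A = 419/12 kN, R_B = 925/12 kN

R_A = 419/12 kN, R_B = 925/12 kN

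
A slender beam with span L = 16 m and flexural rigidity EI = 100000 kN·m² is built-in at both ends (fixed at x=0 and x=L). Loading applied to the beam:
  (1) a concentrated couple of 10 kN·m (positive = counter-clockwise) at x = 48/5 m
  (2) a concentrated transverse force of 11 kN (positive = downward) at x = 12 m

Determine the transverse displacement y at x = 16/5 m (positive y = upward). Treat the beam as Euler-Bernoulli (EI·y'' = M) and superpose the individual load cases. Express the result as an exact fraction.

Load 1 — applied couple M₀=10 kN·m at a=48/5 m (b=L-a=32/5):
  y_1 = (R_Ax³/6 - M_Ax²/2)/EI  [x≤a] with R_A=9/10, M_A=16/5 = ((9/10)·(16/5)³/6 - (16/5)·(16/5)²/2)/100000 = -224/1953125 m
Load 2 — point force P=11 kN at a=12 m (b=L-a=4):
  y_2 = -Pb²x²(3aL-(3a+b)x)/(6L³EI)  [x≤a] = -11·4²·(16/5)²·(3·12·16-(3·12+4)·(16/5))/(6·16³·100000) = -77/234375 m
Superposition: y = Σ y_i = -2597/5859375 m ≈ -0.000443 m

y(16/5) = -2597/5859375 m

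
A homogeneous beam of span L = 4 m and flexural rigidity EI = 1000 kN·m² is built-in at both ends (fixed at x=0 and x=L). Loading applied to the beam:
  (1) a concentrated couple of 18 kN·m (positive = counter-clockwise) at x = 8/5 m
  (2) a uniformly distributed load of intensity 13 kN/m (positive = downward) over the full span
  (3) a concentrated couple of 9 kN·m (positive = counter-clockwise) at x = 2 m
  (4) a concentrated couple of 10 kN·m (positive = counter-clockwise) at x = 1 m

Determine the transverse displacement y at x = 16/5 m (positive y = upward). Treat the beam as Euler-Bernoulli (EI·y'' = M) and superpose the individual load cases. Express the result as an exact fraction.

Load 1 — applied couple M₀=18 kN·m at a=8/5 m (b=L-a=12/5):
  y_1 = (R_Ax³/6 - M_Ax²/2 - M₀(x-a)²/2)/EI  [x>a] with R_A=162/25, M_A=54/25 = ((162/25)·(16/5)³/6 - (54/25)·(16/5)²/2 - 18·((16/5)-(8/5))²/2)/1000 = 504/390625 m
Load 2 — uniform load w=13 kN/m over full span:
  y_2 = -wx²(L-x)²/(24EI) = -13·(16/5)²·(4-(16/5))²/(24·1000) = -832/234375 m
Load 3 — applied couple M₀=9 kN·m at a=2 m (b=L-a=2):
  y_3 = (R_Ax³/6 - M_Ax²/2 - M₀(x-a)²/2)/EI  [x>a] with R_A=27/8, M_A=9/4 = ((27/8)·(16/5)³/6 - (9/4)·(16/5)²/2 - 9·((16/5)-2)²/2)/1000 = 27/62500 m
Load 4 — applied couple M₀=10 kN·m at a=1 m (b=L-a=3):
  y_4 = (R_Ax³/6 - M_Ax²/2 - M₀(x-a)²/2)/EI  [x>a] with R_A=45/16, M_A=-15/8 = ((45/16)·(16/5)³/6 - (-15/8)·(16/5)²/2 - 10·((16/5)-1)²/2)/1000 = 19/25000 m
Superposition: y = Σ y_i = -10009/9375000 m ≈ -0.001068 m

y(16/5) = -10009/9375000 m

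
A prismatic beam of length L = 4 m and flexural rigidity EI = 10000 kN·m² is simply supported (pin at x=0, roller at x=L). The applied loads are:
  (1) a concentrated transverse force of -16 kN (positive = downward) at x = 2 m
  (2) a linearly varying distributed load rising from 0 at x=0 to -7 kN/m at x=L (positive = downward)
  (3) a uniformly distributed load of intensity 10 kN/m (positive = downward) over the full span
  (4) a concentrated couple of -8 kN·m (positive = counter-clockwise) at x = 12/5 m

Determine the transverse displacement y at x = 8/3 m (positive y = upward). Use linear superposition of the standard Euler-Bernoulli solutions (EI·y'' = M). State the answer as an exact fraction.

y(8/3) = 1148/11390625 m

Load 1 — point force P=-16 kN at a=2 m (b=L-a=2):
  y_1 = -Pa(L-x)(2Lx-a²-x²)/(6LEI)  [x>a] = -(-16)·2·(4-(8/3))·(2·4·(8/3)-2²-(8/3)²)/(6·4·10000) = 92/50625 m
Load 2 — triangular load w₀=-7 kN/m (0→w₀ over full span):
  y_2 = -w₀x(7L⁴-10L²x²+3x⁴)/(360LEI) = -(-7)·(8/3)·(7·4⁴-10·4²·(8/3)²+3·(8/3)⁴)/(360·4·10000) = 476/455625 m
Load 3 — uniform load w=10 kN/m over full span:
  y_3 = -wx(L³-2Lx²+x³)/(24EI) = -10·(8/3)·(4³-2·4·(8/3)²+(8/3)³)/(24·10000) = -88/30375 m
Load 4 — applied couple M₀=-8 kN·m at a=12/5 m (b=L-a=8/5):
  y_4 = (M₀x³/(6L)-M₀(x-a)²/2+C₁x)/EI  [x>a] with C₁=M₀(3b²-L²)/(6L)=208/75 = ((-8)·(8/3)³/(6·4)-(-8)·((8/3)-(12/5))²/2+(208/75)·(8/3))/10000 = 172/1265625 m
Superposition: y = Σ y_i = 1148/11390625 m ≈ 0.000101 m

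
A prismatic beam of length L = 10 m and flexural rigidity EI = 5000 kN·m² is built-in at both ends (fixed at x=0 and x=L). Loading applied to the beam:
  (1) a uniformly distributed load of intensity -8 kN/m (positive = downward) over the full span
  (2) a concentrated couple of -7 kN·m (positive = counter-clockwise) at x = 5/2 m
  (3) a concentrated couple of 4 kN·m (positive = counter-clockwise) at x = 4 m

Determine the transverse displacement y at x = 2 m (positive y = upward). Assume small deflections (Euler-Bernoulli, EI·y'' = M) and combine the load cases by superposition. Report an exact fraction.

Load 1 — uniform load w=-8 kN/m over full span:
  y_1 = -wx²(L-x)²/(24EI) = -(-8)·2²·(10-2)²/(24·5000) = 32/1875 m
Load 2 — applied couple M₀=-7 kN·m at a=5/2 m (b=L-a=15/2):
  y_2 = (R_Ax³/6 - M_Ax²/2)/EI  [x≤a] with R_A=-63/80, M_A=21/16 = ((-63/80)·2³/6 - (21/16)·2²/2)/5000 = -147/200000 m
Load 3 — applied couple M₀=4 kN·m at a=4 m (b=L-a=6):
  y_3 = (R_Ax³/6 - M_Ax²/2)/EI  [x≤a] with R_A=72/125, M_A=12/25 = ((72/125)·2³/6 - (12/25)·2²/2)/5000 = -3/78125 m
Superposition: y = Σ y_i = 244399/15000000 m ≈ 0.016293 m

y(2) = 244399/15000000 m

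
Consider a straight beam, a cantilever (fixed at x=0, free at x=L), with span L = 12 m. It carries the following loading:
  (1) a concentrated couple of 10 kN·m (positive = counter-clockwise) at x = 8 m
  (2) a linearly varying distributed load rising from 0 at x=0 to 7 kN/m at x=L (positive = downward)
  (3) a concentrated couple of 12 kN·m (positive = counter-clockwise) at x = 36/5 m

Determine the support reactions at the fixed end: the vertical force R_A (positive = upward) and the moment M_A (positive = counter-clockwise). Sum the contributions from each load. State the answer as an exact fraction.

R_A = 42 kN, M_A = 314 kN·m

Load 1 — applied couple M₀=10 kN·m at a=8 m (b=L-a=4):
  R_A = 0 kN
  M_A = -M₀ = -10 kN·m
Load 2 — triangular load w₀=7 kN/m (0→w₀ over full span):
  R_A = w₀L/2 = 7·12/2 = 42 kN
  M_A = w₀L²/3 = 7·12²/3 = 336 kN·m
Load 3 — applied couple M₀=12 kN·m at a=36/5 m (b=L-a=24/5):
  R_A = 0 kN
  M_A = -M₀ = -12 kN·m
Superposition: R_A = 42 kN, M_A = 314 kN·m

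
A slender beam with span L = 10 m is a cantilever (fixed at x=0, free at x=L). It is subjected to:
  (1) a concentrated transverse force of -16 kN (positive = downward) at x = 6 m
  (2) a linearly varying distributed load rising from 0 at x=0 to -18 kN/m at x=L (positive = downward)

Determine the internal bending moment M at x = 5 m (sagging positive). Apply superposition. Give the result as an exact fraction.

M(5) = 407/2 kN·m

Load 1 — point force P=-16 kN at a=6 m (b=L-a=4):
  M_1 = -P(a-x)  [x≤a] = -(-16)·(6-5) = 16 kN·m
Load 2 — triangular load w₀=-18 kN/m (0→w₀ over full span):
  M_2 = w₀Lx/2 - w₀L²/3 - w₀x³/(6L) = (-18)·10·5/2 - (-18)·10²/3 - (-18)·5³/(6·10) = 375/2 kN·m
Superposition: M = Σ M_i = 407/2 kN·m ≈ 203.500000 kN·m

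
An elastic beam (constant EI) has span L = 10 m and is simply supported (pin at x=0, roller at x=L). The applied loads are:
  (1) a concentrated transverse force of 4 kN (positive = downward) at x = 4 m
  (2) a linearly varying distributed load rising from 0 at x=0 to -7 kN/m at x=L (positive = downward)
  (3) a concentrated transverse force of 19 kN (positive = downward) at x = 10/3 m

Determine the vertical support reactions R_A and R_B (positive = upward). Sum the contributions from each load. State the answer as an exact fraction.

Load 1 — point force P=4 kN at a=4 m (b=L-a=6):
  R_A = Pb/L = 4·6/10 = 12/5 kN
  R_B = Pa/L = 4·4/10 = 8/5 kN
Load 2 — triangular load w₀=-7 kN/m (0→w₀ over full span):
  R_A = w₀L/6 = (-7)·10/6 = -35/3 kN
  R_B = w₀L/3 = (-7)·10/3 = -70/3 kN
Load 3 — point force P=19 kN at a=10/3 m (b=L-a=20/3):
  R_A = Pb/L = 19·(20/3)/10 = 38/3 kN
  R_B = Pa/L = 19·(10/3)/10 = 19/3 kN
Superposition: R_A = 17/5 kN, R_B = -77/5 kN

R_A = 17/5 kN, R_B = -77/5 kN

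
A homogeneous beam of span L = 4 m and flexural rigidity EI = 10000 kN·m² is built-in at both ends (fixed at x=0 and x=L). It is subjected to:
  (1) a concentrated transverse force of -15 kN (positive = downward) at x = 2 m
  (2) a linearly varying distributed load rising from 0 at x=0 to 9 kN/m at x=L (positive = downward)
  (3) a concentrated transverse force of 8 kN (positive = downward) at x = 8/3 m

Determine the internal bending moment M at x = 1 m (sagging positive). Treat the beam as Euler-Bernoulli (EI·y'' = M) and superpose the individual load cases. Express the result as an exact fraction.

M(1) = -77/1080 kN·m

Load 1 — point force P=-15 kN at a=2 m (b=L-a=2):
  M_1 = Pb²(3a+b)x/L³ - Pab²/L²  [x≤a] = (-15)·2²·(3·2+2)·1/4³ - (-15)·2·2²/4² = 0 kN·m
Load 2 — triangular load w₀=9 kN/m (0→w₀ over full span):
  M_2 = 3w₀Lx/20 - w₀L²/30 - w₀x³/(6L) = 3·9·4·1/20 - 9·4²/30 - 9·1³/(6·4) = 9/40 kN·m
Load 3 — point force P=8 kN at a=8/3 m (b=L-a=4/3):
  M_3 = Pb²(3a+b)x/L³ - Pab²/L²  [x≤a] = 8·(4/3)²·(3·(8/3)+(4/3))·1/4³ - 8·(8/3)·(4/3)²/4² = -8/27 kN·m
Superposition: M = Σ M_i = -77/1080 kN·m ≈ -0.071296 kN·m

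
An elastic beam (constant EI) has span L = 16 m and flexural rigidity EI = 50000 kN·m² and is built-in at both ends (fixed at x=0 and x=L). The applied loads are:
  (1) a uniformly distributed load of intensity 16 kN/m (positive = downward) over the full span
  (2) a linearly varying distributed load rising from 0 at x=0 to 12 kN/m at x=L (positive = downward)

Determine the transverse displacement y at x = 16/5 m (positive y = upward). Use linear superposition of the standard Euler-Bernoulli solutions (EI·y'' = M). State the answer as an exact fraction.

y(16/5) = -4358144/146484375 m

Load 1 — uniform load w=16 kN/m over full span:
  y_1 = -wx²(L-x)²/(24EI) = -16·(16/5)²·(16-(16/5))²/(24·50000) = -131072/5859375 m
Load 2 — triangular load w₀=12 kN/m (0→w₀ over full span):
  y_2 = -w₀x²(L-x)²(x+2L)/(120LEI) = -12·(16/5)²·(16-(16/5))²·((16/5)+2·16)/(120·16·50000) = -360448/48828125 m
Superposition: y = Σ y_i = -4358144/146484375 m ≈ -0.029752 m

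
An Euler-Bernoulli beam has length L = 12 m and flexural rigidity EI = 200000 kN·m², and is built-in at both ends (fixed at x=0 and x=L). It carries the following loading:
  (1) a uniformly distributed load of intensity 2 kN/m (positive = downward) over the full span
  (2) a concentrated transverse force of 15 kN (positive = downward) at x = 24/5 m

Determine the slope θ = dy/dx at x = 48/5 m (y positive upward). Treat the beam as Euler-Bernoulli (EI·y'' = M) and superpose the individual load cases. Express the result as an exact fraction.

Load 1 — uniform load w=2 kN/m over full span:
  θ_1 = -wx(L-x)(L-2x)/(12EI) = -2·(48/5)·(12-(48/5))·(12-2·(48/5))/(12·200000) = 54/390625 rad
Load 2 — point force P=15 kN at a=24/5 m (b=L-a=36/5):
  θ_2 = Pa²(L-x)(2bL-(3b+a)(L-x))/(2L³EI)  [x>a] = 15·(24/5)²·(12-(48/5))·(2·(36/5)·12-(3·(36/5)+(24/5))·(12-(48/5)))/(2·12³·200000) = 513/3906250 rad
Superposition: θ = Σ θ_i = 1053/3906250 rad ≈ 0.000270 rad

θ(48/5) = 1053/3906250 rad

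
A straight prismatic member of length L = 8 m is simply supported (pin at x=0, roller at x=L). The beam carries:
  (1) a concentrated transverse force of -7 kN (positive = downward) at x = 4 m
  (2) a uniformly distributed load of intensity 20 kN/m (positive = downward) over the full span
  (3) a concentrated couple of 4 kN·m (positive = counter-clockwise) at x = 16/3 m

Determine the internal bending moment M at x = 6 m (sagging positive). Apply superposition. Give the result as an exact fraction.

M(6) = 112 kN·m

Load 1 — point force P=-7 kN at a=4 m (b=L-a=4):
  M_1 = Pa(L-x)/L  [x>a] = (-7)·4·(8-6)/8 = -7 kN·m
Load 2 — uniform load w=20 kN/m over full span:
  M_2 = wx(L-x)/2 = 20·6·(8-6)/2 = 120 kN·m
Load 3 — applied couple M₀=4 kN·m at a=16/3 m (b=L-a=8/3):
  M_3 = M₀x/L - M₀  [x>a] = 4·6/8 - 4 = -1 kN·m
Superposition: M = Σ M_i = 112 kN·m ≈ 112.000000 kN·m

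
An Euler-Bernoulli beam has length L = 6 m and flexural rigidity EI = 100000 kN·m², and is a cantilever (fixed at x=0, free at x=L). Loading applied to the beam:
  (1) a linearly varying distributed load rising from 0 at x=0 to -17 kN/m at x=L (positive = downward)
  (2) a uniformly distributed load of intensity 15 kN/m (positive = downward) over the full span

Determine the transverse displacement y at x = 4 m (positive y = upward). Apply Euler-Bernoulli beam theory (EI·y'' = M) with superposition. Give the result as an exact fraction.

Load 1 — triangular load w₀=-17 kN/m (0→w₀ over full span):
  y_1 = (w₀Lx³/12-w₀L²x²/6-w₀x⁵/(120L))/EI = ((-17)·6·4³/12-(-17)·6²·4²/6-(-17)·4⁵/(120·6))/100000 = 1564/140625 m
Load 2 — uniform load w=15 kN/m over full span:
  y_2 = -wx²(x²-4Lx+6L²)/(24EI) = -15·4²·(4²-4·6·4+6·6²)/(24·100000) = -17/1250 m
Superposition: y = Σ y_i = -697/281250 m ≈ -0.002478 m

y(4) = -697/281250 m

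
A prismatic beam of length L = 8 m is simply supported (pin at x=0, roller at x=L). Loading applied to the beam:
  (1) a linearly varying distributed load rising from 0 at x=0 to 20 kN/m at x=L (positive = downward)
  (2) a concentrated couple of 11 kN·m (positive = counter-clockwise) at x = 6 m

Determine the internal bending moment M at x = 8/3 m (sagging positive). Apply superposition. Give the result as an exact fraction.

M(8/3) = 5417/81 kN·m

Load 1 — triangular load w₀=20 kN/m (0→w₀ over full span):
  M_1 = w₀Lx/6 - w₀x³/(6L) = 20·8·(8/3)/6 - 20·(8/3)³/(6·8) = 5120/81 kN·m
Load 2 — applied couple M₀=11 kN·m at a=6 m (b=L-a=2):
  M_2 = M₀x/L  [x≤a] = 11·(8/3)/8 = 11/3 kN·m
Superposition: M = Σ M_i = 5417/81 kN·m ≈ 66.876543 kN·m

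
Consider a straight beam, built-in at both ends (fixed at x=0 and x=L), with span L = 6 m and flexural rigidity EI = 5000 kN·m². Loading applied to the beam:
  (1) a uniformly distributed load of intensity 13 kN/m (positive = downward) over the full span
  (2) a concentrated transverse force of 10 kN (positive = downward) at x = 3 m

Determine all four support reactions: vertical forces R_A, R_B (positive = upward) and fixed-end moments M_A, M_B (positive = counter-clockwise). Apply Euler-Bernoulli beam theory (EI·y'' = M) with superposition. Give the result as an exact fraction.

R_A = 44 kN, M_A = 93/2 kN·m, R_B = 44 kN, M_B = -93/2 kN·m

Load 1 — uniform load w=13 kN/m over full span:
  R_A = wL/2 = 13·6/2 = 39 kN
  M_A = wL²/12 = 13·6²/12 = 39 kN·m
  R_B = wL/2 = 13·6/2 = 39 kN
  M_B = -wL²/12 = -13·6²/12 = -39 kN·m
Load 2 — point force P=10 kN at a=3 m (b=L-a=3):
  R_A = Pb²(3a+b)/L³ = 10·3²·(3·3+3)/6³ = 5 kN
  M_A = Pab²/L² = 10·3·3²/6² = 15/2 kN·m
  R_B = Pa²(a+3b)/L³ = 10·3²·(3+3·3)/6³ = 5 kN
  M_B = -Pa²b/L² = -10·3²·3/6² = -15/2 kN·m
Superposition: R_A = 44 kN, M_A = 93/2 kN·m, R_B = 44 kN, M_B = -93/2 kN·m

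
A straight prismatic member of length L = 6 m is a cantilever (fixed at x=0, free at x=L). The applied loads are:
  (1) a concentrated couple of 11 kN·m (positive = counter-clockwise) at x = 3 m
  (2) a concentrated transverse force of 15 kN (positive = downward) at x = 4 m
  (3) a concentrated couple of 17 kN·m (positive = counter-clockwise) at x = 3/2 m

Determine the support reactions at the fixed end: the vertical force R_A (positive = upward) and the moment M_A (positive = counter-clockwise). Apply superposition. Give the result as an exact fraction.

Load 1 — applied couple M₀=11 kN·m at a=3 m (b=L-a=3):
  R_A = 0 kN
  M_A = -M₀ = -11 kN·m
Load 2 — point force P=15 kN at a=4 m (b=L-a=2):
  R_A = P = 15 kN
  M_A = Pa = 15·4 = 60 kN·m
Load 3 — applied couple M₀=17 kN·m at a=3/2 m (b=L-a=9/2):
  R_A = 0 kN
  M_A = -M₀ = -17 kN·m
Superposition: R_A = 15 kN, M_A = 32 kN·m

R_A = 15 kN, M_A = 32 kN·m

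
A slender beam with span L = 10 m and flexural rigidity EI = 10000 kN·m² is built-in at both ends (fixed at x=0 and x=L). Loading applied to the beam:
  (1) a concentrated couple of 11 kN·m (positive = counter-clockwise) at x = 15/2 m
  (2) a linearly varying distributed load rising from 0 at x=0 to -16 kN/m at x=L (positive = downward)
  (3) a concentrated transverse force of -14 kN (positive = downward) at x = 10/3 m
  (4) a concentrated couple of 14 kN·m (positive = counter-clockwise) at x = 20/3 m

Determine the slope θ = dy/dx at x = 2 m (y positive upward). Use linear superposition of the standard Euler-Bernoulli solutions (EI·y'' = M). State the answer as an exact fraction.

θ(2) = 4757/675000 rad

Load 1 — applied couple M₀=11 kN·m at a=15/2 m (b=L-a=5/2):
  θ_1 = (R_Ax²/2 - M_Ax)/EI  [x≤a] with R_A=99/80, M_A=55/16 = ((99/80)·2²/2 - (55/16)·2)/10000 = -11/25000 rad
Load 2 — triangular load w₀=-16 kN/m (0→w₀ over full span):
  θ_2 = -w₀(2x(L-x)(L-2x)(x+2L)+x²(L-x)²)/(120LEI) = -(-16)·(2·2·(10-2)·(10-2·2)·(2+2·10)+2²·(10-2)²)/(120·10·10000) = 56/9375 rad
Load 3 — point force P=-14 kN at a=10/3 m (b=L-a=20/3):
  θ_3 = -Pb²x(2aL-(3a+b)x)/(2L³EI)  [x≤a] = -(-14)·(20/3)²·2·(2·(10/3)·10-(3·(10/3)+(20/3))·2)/(2·10³·10000) = 7/3375 rad
Load 4 — applied couple M₀=14 kN·m at a=20/3 m (b=L-a=10/3):
  θ_4 = (R_Ax²/2 - M_Ax)/EI  [x≤a] with R_A=28/15, M_A=14/3 = ((28/15)·2²/2 - (14/3)·2)/10000 = -7/12500 rad
Superposition: θ = Σ θ_i = 4757/675000 rad ≈ 0.007047 rad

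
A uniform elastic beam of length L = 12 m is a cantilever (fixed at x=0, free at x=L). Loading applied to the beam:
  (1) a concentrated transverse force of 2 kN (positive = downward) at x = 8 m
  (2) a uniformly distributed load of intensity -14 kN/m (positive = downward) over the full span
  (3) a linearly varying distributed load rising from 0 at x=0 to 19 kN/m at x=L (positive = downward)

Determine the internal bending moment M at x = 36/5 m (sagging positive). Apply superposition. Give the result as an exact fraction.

M(36/5) = -3752/125 kN·m

Load 1 — point force P=2 kN at a=8 m (b=L-a=4):
  M_1 = -P(a-x)  [x≤a] = -2·(8-(36/5)) = -8/5 kN·m
Load 2 — uniform load w=-14 kN/m over full span:
  M_2 = -w(L-x)²/2 = -(-14)·(12-(36/5))²/2 = 4032/25 kN·m
Load 3 — triangular load w₀=19 kN/m (0→w₀ over full span):
  M_3 = w₀Lx/2 - w₀L²/3 - w₀x³/(6L) = 19·12·(36/5)/2 - 19·12²/3 - 19·(36/5)³/(6·12) = -23712/125 kN·m
Superposition: M = Σ M_i = -3752/125 kN·m ≈ -30.016000 kN·m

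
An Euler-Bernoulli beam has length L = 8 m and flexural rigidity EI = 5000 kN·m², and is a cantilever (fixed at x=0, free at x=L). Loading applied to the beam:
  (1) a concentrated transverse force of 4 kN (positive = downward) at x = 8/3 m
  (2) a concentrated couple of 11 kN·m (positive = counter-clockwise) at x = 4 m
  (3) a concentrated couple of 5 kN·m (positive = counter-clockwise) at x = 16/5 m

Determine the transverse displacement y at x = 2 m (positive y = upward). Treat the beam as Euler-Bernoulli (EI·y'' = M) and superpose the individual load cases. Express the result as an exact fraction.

y(2) = 2/625 m

Load 1 — point force P=4 kN at a=8/3 m (b=L-a=16/3):
  y_1 = -Px²(3a-x)/(6EI)  [x≤a] = -4·2²·(3·(8/3)-2)/(6·5000) = -2/625 m
Load 2 — applied couple M₀=11 kN·m at a=4 m (b=L-a=4):
  y_2 = M₀x²/(2EI)  [x≤a] = 11·2²/(2·5000) = 11/2500 m
Load 3 — applied couple M₀=5 kN·m at a=16/5 m (b=L-a=24/5):
  y_3 = M₀x²/(2EI)  [x≤a] = 5·2²/(2·5000) = 1/500 m
Superposition: y = Σ y_i = 2/625 m ≈ 0.003200 m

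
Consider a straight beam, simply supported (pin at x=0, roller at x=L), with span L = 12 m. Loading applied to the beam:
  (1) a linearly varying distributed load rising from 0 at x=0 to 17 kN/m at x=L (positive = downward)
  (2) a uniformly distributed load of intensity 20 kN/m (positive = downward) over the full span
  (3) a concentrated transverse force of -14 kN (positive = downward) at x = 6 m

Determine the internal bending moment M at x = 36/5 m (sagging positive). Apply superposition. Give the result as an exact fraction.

M(36/5) = 58584/125 kN·m

Load 1 — triangular load w₀=17 kN/m (0→w₀ over full span):
  M_1 = w₀Lx/6 - w₀x³/(6L) = 17·12·(36/5)/6 - 17·(36/5)³/(6·12) = 19584/125 kN·m
Load 2 — uniform load w=20 kN/m over full span:
  M_2 = wx(L-x)/2 = 20·(36/5)·(12-(36/5))/2 = 1728/5 kN·m
Load 3 — point force P=-14 kN at a=6 m (b=L-a=6):
  M_3 = Pa(L-x)/L  [x>a] = (-14)·6·(12-(36/5))/12 = -168/5 kN·m
Superposition: M = Σ M_i = 58584/125 kN·m ≈ 468.672000 kN·m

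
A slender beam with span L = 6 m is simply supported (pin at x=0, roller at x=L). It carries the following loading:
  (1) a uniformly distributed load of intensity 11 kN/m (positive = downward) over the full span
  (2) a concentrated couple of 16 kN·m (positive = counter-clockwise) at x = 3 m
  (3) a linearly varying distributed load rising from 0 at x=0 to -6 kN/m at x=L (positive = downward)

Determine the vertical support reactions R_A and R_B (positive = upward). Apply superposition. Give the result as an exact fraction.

R_A = 89/3 kN, R_B = 55/3 kN

Load 1 — uniform load w=11 kN/m over full span:
  R_A = wL/2 = 11·6/2 = 33 kN
  R_B = wL/2 = 11·6/2 = 33 kN
Load 2 — applied couple M₀=16 kN·m at a=3 m (b=L-a=3):
  R_A = M₀/L = 16/6 = 8/3 kN
  R_B = -M₀/L = -16/6 = -8/3 kN
Load 3 — triangular load w₀=-6 kN/m (0→w₀ over full span):
  R_A = w₀L/6 = (-6)·6/6 = -6 kN
  R_B = w₀L/3 = (-6)·6/3 = -12 kN
Superposition: R_A = 89/3 kN, R_B = 55/3 kN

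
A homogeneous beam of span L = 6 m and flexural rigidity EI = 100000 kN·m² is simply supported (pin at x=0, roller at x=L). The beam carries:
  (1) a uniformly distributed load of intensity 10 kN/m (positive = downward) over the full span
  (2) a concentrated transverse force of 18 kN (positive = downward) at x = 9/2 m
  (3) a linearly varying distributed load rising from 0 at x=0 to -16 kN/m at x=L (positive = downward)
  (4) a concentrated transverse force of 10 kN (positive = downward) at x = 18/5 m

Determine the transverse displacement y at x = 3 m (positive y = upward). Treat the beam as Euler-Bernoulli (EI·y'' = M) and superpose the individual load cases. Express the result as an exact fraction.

Load 1 — uniform load w=10 kN/m over full span:
  y_1 = -wx(L³-2Lx²+x³)/(24EI) = -10·3·(6³-2·6·3²+3³)/(24·100000) = -27/16000 m
Load 2 — point force P=18 kN at a=9/2 m (b=L-a=3/2):
  y_2 = -Pbx(L²-b²-x²)/(6LEI)  [x≤a] = -18·(3/2)·3·(6²-(3/2)²-3²)/(6·6·100000) = -891/1600000 m
Load 3 — triangular load w₀=-16 kN/m (0→w₀ over full span):
  y_3 = -w₀x(7L⁴-10L²x²+3x⁴)/(360LEI) = -(-16)·3·(7·6⁴-10·6²·3²+3·3⁴)/(360·6·100000) = 27/20000 m
Load 4 — point force P=10 kN at a=18/5 m (b=L-a=12/5):
  y_4 = -Pbx(L²-b²-x²)/(6LEI)  [x≤a] = -10·(12/5)·3·(6²-(12/5)²-3²)/(6·6·100000) = -531/1250000 m
Superposition: y = Σ y_i = -52767/40000000 m ≈ -0.001319 m

y(3) = -52767/40000000 m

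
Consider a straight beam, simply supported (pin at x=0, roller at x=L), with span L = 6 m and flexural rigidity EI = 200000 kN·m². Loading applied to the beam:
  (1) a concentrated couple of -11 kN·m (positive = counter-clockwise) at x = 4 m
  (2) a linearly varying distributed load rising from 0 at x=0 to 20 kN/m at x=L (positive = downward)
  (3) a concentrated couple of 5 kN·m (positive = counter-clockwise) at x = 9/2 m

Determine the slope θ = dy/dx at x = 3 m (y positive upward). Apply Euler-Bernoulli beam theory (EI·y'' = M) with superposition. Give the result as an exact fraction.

Load 1 — applied couple M₀=-11 kN·m at a=4 m (b=L-a=2):
  θ_1 = (M₀x²/(2L)+C₁)/EI  [x≤a] with C₁=M₀(3b²-L²)/(6L)=22/3 = ((-11)·3²/(2·6)+(22/3))/200000 = -11/2400000 rad
Load 2 — triangular load w₀=20 kN/m (0→w₀ over full span):
  θ_2 = -w₀(7L⁴-30L²x²+15x⁴)/(360LEI) = -20·(7·6⁴-30·6²·3²+15·3⁴)/(360·6·200000) = -21/800000 rad
Load 3 — applied couple M₀=5 kN·m at a=9/2 m (b=L-a=3/2):
  θ_3 = (M₀x²/(2L)+C₁)/EI  [x≤a] with C₁=M₀(3b²-L²)/(6L)=-65/16 = (5·3²/(2·6)+(-65/16))/200000 = -1/640000 rad
Superposition: θ = Σ θ_i = -311/9600000 rad ≈ -0.000032 rad

θ(3) = -311/9600000 rad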